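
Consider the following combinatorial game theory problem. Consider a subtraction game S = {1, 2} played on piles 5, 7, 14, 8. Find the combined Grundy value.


Subtraction set: {1, 2}
For this subtraction set, G(n) = n mod 3 (period = max + 1 = 3).
Pile 1 (size 5): G(5) = 5 mod 3 = 2
Pile 2 (size 7): G(7) = 7 mod 3 = 1
Pile 3 (size 14): G(14) = 14 mod 3 = 2
Pile 4 (size 8): G(8) = 8 mod 3 = 2
Total Grundy value = XOR of all: 2 XOR 1 XOR 2 XOR 2 = 3

3


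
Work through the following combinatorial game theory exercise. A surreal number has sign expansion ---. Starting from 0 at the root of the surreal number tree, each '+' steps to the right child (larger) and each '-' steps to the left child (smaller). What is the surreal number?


Sign expansion: ---
Rule: track bounds (lo, hi), initially (-inf, +inf). On '+', the current value becomes lo and we move to the simplest number in (value, hi): value + 1 if hi = +inf, otherwise the midpoint (value + hi)/2. On '-', the current value becomes hi and we move to value - 1 if lo = -inf, otherwise the midpoint (lo + value)/2.
Start at 0.
Step 1: sign = -, move left. Bounds: (-inf, 0). Value = -1
Step 2: sign = -, move left. Bounds: (-inf, -1). Value = -2
Step 3: sign = -, move left. Bounds: (-inf, -2). Value = -3
The surreal number with sign expansion --- is -3.

-3


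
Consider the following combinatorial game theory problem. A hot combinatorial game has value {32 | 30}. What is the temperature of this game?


The game is {32 | 30}, a switch {a | b} with numbers a > b.
Cooling {a | b} by t gives {a - t | b + t}, which stops being hot when a - t = b + t, i.e. at t = (a - b)/2. So the temperature of a switch is (a - b)/2.
Temperature = (Left option - Right option) / 2
= (32 - (30)) / 2
= 2 / 2
= 1

1


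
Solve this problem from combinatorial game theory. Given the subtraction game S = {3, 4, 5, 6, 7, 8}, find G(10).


The subtraction set is S = {3, 4, 5, 6, 7, 8}.
G(k) = mex{ G(k - s) : s in S, s <= k }. We compute iteratively: G(0) = 0.
G(1) = mex({}) = 0
G(2) = mex({}) = 0
G(3) = mex({0}) = 1
G(4) = mex({0}) = 1
G(5) = mex({0}) = 1
G(6) = mex({0, 1}) = 2
G(7) = mex({0, 1}) = 2
G(8) = mex({0, 1}) = 2
G(9) = mex({0, 1, 2}) = 3
G(10) = mex({0, 1, 2}) = 3
Therefore G(10) = 3.

3


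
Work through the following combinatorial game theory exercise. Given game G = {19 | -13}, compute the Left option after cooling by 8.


Original game: {19 | -13} (a switch {a | b} with a > b).
Cooling by t (for t below the temperature (a - b)/2 = 16) taxes each move by t: {a | b} cooled by t is {a - t | b + t}.
Cooling amount: t = 8
Cooled Left option: 19 - 8 = 11
Cooled Right option: -13 + 8 = -5
Cooled game: {11 | -5}
Left option = 11

11


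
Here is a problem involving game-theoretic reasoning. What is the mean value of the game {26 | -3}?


Game = {26 | -3}, a switch {a | b} with numbers a > b.
Its thermograph has left wall a - t and right wall b + t, which meet at t = (a - b)/2, where both equal (a + b)/2. So the mast (mean value) is at (a + b)/2.
Mean = (26 + (-3))/2 = 23/2 = 23/2

23/2


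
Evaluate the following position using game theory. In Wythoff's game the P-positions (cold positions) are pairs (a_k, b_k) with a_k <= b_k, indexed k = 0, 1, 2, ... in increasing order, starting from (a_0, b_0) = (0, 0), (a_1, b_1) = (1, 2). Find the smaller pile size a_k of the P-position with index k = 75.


By Wythoff's theorem, a_k = floor(k * phi) and b_k = floor(k * phi^2) = a_k + k, where phi = (1 + sqrt(5))/2 is the golden ratio.
phi = (1 + sqrt(5))/2 = 1.618034
k = 75
k * phi = 75 * 1.618034 = 121.352549
a_75 = floor(k * phi) = 121

121


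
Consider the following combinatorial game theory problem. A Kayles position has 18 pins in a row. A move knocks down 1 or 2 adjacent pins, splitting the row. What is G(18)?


Kayles: a move removes 1 or 2 adjacent pins from a contiguous row.
Removing pins from a row of k leaves two independent rows (a, b) with a + b = k - 1 (one pin) or a + b = k - 2 (two pins); an end removal gives a = 0.
By Sprague-Grundy, G(k) = mex{ G(a) XOR G(b) } over all these splits. G(0) = 0.
G(1): splits (0,0):0^0=0 -> mex({0}) = 1
G(2): splits (0,1):0^1=1 (0,0):0^0=0 -> mex({0, 1}) = 2
G(3): splits (0,2):0^2=2 (1,1):1^1=0 (0,1):0^1=1 -> mex({0, 1, 2}) = 3
G(4): splits (0,3):0^3=3 (1,2):1^2=3 (0,2):0^2=2 (1,1):1^1=0 -> mex({0, 2, 3}) = 1
G(5): splits (0,4):0^1=1 (1,3):1^3=2 (2,2):2^2=0 (0,3):0^3=3 (1,2):1^2=3 -> mex({0, 1, 2, 3}) = 4
G(6) = mex({0, 1, 2, 4}) = 3
G(7) = mex({0, 1, 3, 4, 5}) = 2
G(8) = mex({0, 2, 3, 5, 6}) = 1
G(9) = mex({0, 1, 2, 3, 6, 7}) = 4
G(10) = mex({0, 1, 3, 4, 5, 7}) = 2
G(11) = mex({0, 1, 2, 3, 4, 5}) = 6
G(12) = mex({0, 1, 2, 3, 5, 6, 7}) = 4
G(13) = mex({0, 2, 3, 4, 6, 7}) = 1
G(14) = mex({0, 1, 4, 5, 6, 7}) = 2
G(15) = mex({0, 1, 2, 3, 4, 5, 6}) = 7
G(16) = mex({0, 2, 3, 5, 6, 7}) = 1
G(17) = mex({0, 1, 2, 3, 5, 6, 7}) = 4
G(18) = mex({0, 1, 2, 4, 5, 6}) = 3
Therefore G(18) = 3.

3


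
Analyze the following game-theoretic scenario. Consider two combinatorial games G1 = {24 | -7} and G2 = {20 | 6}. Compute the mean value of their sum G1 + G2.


G1 = {24 | -7}, G2 = {20 | 6}
Each is a switch {a | b} with numbers a > b; its mean value is (a + b)/2, and mean value is additive over game sums: m(G1 + G2) = m(G1) + m(G2).
Mean of G1 = (24 + (-7))/2 = 17/2 = 17/2
Mean of G2 = (20 + (6))/2 = 26/2 = 13
Mean of G1 + G2 = 17/2 + 13 = 43/2

43/2


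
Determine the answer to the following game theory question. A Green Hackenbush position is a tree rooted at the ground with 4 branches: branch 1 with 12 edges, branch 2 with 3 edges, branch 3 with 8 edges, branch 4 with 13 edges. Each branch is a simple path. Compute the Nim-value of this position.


The tree has 4 branches from the ground vertex.
In Green Hackenbush, the Nim-value of a simple path of length k is k.
Branch 1: length 12, Nim-value = 12
Branch 2: length 3, Nim-value = 3
Branch 3: length 8, Nim-value = 8
Branch 4: length 13, Nim-value = 13
Total Nim-value = XOR of all branch values:
0 XOR 12 = 12
12 XOR 3 = 15
15 XOR 8 = 7
7 XOR 13 = 10
Nim-value of the tree = 10

10


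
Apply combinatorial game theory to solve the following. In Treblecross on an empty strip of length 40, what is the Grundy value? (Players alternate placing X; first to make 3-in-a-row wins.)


Treblecross: place X on empty cells; 3-in-a-row wins.
Playing within two cells of an existing X lets the opponent win at once, so sensible play treats the cells i-2..i+2 around each X as dead. The player left with no safe cell loses, so this is a normal-play take-away game on strips of safe cells.
Placing X at cell i (0-indexed) of a strip of k safe cells leaves independent strips of sizes max(0, i-2) and max(0, k-i-3). Hence G(k) = mex{ G(max(0,i-2)) XOR G(max(0,k-i-3)) : 0 <= i < k }, with G(0) = 0.
G(1): splits (0,0):0^0=0 -> mex({0}) = 1
G(2): splits (0,0):0^0=0 -> mex({0}) = 1
G(3): splits (0,0):0^0=0 -> mex({0}) = 1
G(4): splits (0,1):0^1=1 (0,0):0^0=0 -> mex({0, 1}) = 2
G(5): splits (0,2):0^1=1 (0,1):0^1=1 (0,0):0^0=0 -> mex({0, 1}) = 2
G(6) = mex({1}) = 0
G(7) = mex({0, 1, 2}) = 3
G(8) = mex({0, 1, 2}) = 3
G(9) = mex({0, 2}) = 1
G(10) = mex({0, 2, 3}) = 1
G(11) = mex({0, 3}) = 1
G(12) = mex({1, 3}) = 0
G(13) = mex({0, 1, 2, 3}) = 4
G(14) = mex({0, 1, 2}) = 3
G(15) = mex({0, 1, 2}) = 3
G(16) = mex({0, 1, 2, 4}) = 3
G(17) = mex({0, 1, 3, 4}) = 2
G(18) = mex({0, 1, 3, 4}) = 2
G(19) = mex({0, 1, 3, 5}) = 2
G(20) = mex({0, 1, 2, 3, 5}) = 4
G(21) = mex({0, 1, 2, 3, 5}) = 4
G(22) = mex({1, 2, 6}) = 0
G(23) = mex({0, 1, 2, 3, 4, 6}) = 5
G(24) = mex({0, 1, 2, 3, 4}) = 5
G(25) = mex({0, 1, 3, 4, 7}) = 2
G(26) = mex({0, 1, 3, 4, 5, 7}) = 2
G(27) = mex({0, 1, 3, 5}) = 2
G(28) = mex({0, 1, 2, 5}) = 3
G(29) = mex({0, 1, 2, 4, 5, 6}) = 3
G(30) = mex({1, 2, 4, 6}) = 0
G(31) = mex({0, 1, 2, 3, 4, 6}) = 5
G(32) = mex({1, 2, 3, 4, 7}) = 0
G(33) = mex({0, 3, 7}) = 1
G(34) = mex({0, 2, 3, 5, 7}) = 1
G(35) = mex({0, 2, 3, 5, 6}) = 1
G(36) = mex({0, 1, 2, 5, 6}) = 3
G(37) = mex({0, 1, 2, 4, 5, 6}) = 3
G(38) = mex({0, 1, 2, 4}) = 3
G(39) = mex({0, 1, 2, 3, 4, 7}) = 5
G(40) = mex({0, 1, 2, 3, 4, 5, 7}) = 6
Therefore G(40) = 6.

6


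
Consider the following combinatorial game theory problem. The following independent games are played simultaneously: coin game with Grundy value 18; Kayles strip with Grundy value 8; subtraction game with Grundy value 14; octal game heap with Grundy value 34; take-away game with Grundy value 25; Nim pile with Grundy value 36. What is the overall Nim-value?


By the Sprague-Grundy theorem, the Grundy value of a sum of games is the XOR of individual Grundy values.
coin game: Grundy value = 18. Running XOR: 0 XOR 18 = 18
Kayles strip: Grundy value = 8. Running XOR: 18 XOR 8 = 26
subtraction game: Grundy value = 14. Running XOR: 26 XOR 14 = 20
octal game heap: Grundy value = 34. Running XOR: 20 XOR 34 = 54
take-away game: Grundy value = 25. Running XOR: 54 XOR 25 = 47
Nim pile: Grundy value = 36. Running XOR: 47 XOR 36 = 11
The combined Grundy value is 11.

11


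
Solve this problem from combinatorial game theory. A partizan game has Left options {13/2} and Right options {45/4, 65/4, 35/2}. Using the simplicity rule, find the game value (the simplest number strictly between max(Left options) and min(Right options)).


Left options: {13/2}, max = 13/2
Right options: {45/4, 65/4, 35/2}, min = 45/4
All options are numbers and max(Left) < min(Right), so by the simplicity theorem the value is the simplest (earliest-born) number strictly between 13/2 and 45/4.
Integers 7 through 11 all lie strictly between 13/2 and 45/4.
Among integers, the simplest (lowest birthday = smallest |n|; 0 is born on day 0, +-n on day n) is 7.
No non-integer in the interval can be simpler: if x is a non-integer in the interval, then floor(x) or ceil(x) also lies in the interval (the interval contains an integer), and both are proper prefixes of x's sign expansion, i.e. born earlier. So the game value is 7.
Game value = 7

7


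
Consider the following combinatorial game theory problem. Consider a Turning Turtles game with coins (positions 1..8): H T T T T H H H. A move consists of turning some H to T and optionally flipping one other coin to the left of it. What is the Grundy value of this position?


Coins: H T T T T H H H
Key fact: a single head at position k behaves exactly like a Nim heap of size k (turning it to T and optionally flipping a coin at j < k corresponds to moving the heap from k to j, or to 0), and heads combine as a disjunctive sum (two heads at the same place would cancel, matching j XOR j = 0). So the Nim-value is the XOR of the 1-indexed positions of the heads.
Face-up positions (1-indexed): [1, 6, 7, 8]
XOR 0 with 1: 0 XOR 1 = 1
XOR 1 with 6: 1 XOR 6 = 7
XOR 7 with 7: 7 XOR 7 = 0
XOR 0 with 8: 0 XOR 8 = 8
Nim-value = 8

8


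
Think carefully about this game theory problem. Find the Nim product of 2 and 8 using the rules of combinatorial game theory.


Nim multiplication is bilinear over XOR: (u XOR v) * w = (u*w) XOR (v*w).
So we split each operand into its bit components and XOR the pairwise Nim products.
2 = 2 (as XOR of powers of 2).
8 = 8 (as XOR of powers of 2).
Using the standard Nim-product table on single bits:
  2*2 = 3,   2*4 = 8,   2*8 = 12,
  4*4 = 6,   4*8 = 11,  8*8 = 13,
and  1*x = x (identity), k*l = l*k (commutative).
Pairwise Nim products:
  2 * 8 = 12
XOR them: 12 = 12.
Result: 2 * 8 = 12 (in Nim).

12


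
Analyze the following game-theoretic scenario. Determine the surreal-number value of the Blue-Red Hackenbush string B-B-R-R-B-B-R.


Edges (from ground): B-B-R-R-B-B-R
By Berlekamp's sign-expansion rule, a Blue-Red Hackenbush stalk has the value of the surreal number whose sign sequence is the edge sequence with B -> + and R -> -.
Sign sequence: ++--++-
Trace the sign expansion in the surreal number tree, starting from 0:
Edge 1: B (sign +) -> bounds (0, +inf), value = 1
Edge 2: B (sign +) -> bounds (1, +inf), value = 2
Edge 3: R (sign -) -> bounds (1, 2), value = 3/2
Edge 4: R (sign -) -> bounds (1, 3/2), value = 5/4
Edge 5: B (sign +) -> bounds (5/4, 3/2), value = 11/8
Edge 6: B (sign +) -> bounds (11/8, 3/2), value = 23/16
Edge 7: R (sign -) -> bounds (11/8, 23/16), value = 45/32
Game value = 45/32

45/32


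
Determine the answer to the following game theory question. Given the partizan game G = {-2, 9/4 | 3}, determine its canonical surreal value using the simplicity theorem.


Left options: {-2, 9/4}, max = 9/4
Right options: {3}, min = 3
All options are numbers and max(Left) < min(Right), so by the simplicity theorem the value is the simplest (earliest-born) number strictly between 9/4 and 3.
No integer lies strictly between 9/4 and 3, so the value is the dyadic rational m/2^k in the interval with the smallest k (then m odd); search k = 1, 2, ...:
Denominator 2: 5/2 lies strictly between 9/4 and 3 -- found.
The simplest number in the interval is 5/2.
Game value = 5/2

5/2


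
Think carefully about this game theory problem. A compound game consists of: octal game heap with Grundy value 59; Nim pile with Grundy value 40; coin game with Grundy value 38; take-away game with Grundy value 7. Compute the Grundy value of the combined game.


By the Sprague-Grundy theorem, the Grundy value of a sum of games is the XOR of individual Grundy values.
octal game heap: Grundy value = 59. Running XOR: 0 XOR 59 = 59
Nim pile: Grundy value = 40. Running XOR: 59 XOR 40 = 19
coin game: Grundy value = 38. Running XOR: 19 XOR 38 = 53
take-away game: Grundy value = 7. Running XOR: 53 XOR 7 = 50
The combined Grundy value is 50.

50


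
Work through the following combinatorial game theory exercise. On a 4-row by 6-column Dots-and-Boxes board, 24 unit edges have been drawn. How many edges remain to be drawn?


Grid: 4 x 6 boxes, i.e. 5 rows and 7 columns of dots.
Horizontal edges: (rows + 1) * cols = 5 * 6 = 30
Vertical edges: rows * (cols + 1) = 4 * 7 = 28
Total edges: 30 + 28 = 58
Edges drawn: 24
Remaining: 58 - 24 = 34

34


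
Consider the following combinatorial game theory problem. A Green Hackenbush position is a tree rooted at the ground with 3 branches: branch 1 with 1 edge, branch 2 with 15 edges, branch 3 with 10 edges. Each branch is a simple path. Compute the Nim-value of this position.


The tree has 3 branches from the ground vertex.
In Green Hackenbush, the Nim-value of a simple path of length k is k.
Branch 1: length 1, Nim-value = 1
Branch 2: length 15, Nim-value = 15
Branch 3: length 10, Nim-value = 10
Total Nim-value = XOR of all branch values:
0 XOR 1 = 1
1 XOR 15 = 14
14 XOR 10 = 4
Nim-value of the tree = 4

4


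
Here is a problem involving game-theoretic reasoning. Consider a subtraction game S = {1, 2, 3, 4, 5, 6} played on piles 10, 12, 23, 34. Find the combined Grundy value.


Subtraction set: {1, 2, 3, 4, 5, 6}
For this subtraction set, G(n) = n mod 7 (period = max + 1 = 7).
Pile 1 (size 10): G(10) = 10 mod 7 = 3
Pile 2 (size 12): G(12) = 12 mod 7 = 5
Pile 3 (size 23): G(23) = 23 mod 7 = 2
Pile 4 (size 34): G(34) = 34 mod 7 = 6
Total Grundy value = XOR of all: 3 XOR 5 XOR 2 XOR 6 = 2

2


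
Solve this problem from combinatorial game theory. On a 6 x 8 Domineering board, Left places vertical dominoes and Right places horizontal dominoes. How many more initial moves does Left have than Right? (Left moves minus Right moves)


Board is 6 x 8 (rows x cols).
Left (vertical) placements: (rows-1) * cols = 5 * 8 = 40
Right (horizontal) placements: rows * (cols-1) = 6 * 7 = 42
Advantage = Left - Right = 40 - 42 = -2

-2


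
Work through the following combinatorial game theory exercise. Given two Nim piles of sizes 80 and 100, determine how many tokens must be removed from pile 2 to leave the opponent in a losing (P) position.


Piles: 80 and 100
Current XOR: 80 XOR 100 = 52 (non-zero, so this is an N-position).
To make the XOR zero, we need to find a move that balances the piles.
For pile 2 (size 100): target = 100 XOR 52 = 80
We reduce pile 2 from 100 to 80.
Tokens removed: 100 - 80 = 20
Verification: 80 XOR 80 = 0

20


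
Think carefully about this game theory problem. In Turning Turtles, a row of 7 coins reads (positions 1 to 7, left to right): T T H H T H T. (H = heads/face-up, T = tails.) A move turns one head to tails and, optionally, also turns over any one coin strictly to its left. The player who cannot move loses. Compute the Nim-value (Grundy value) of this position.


Coins: T T H H T H T
Key fact: a single head at position k behaves exactly like a Nim heap of size k (turning it to T and optionally flipping a coin at j < k corresponds to moving the heap from k to j, or to 0), and heads combine as a disjunctive sum (two heads at the same place would cancel, matching j XOR j = 0). So the Nim-value is the XOR of the 1-indexed positions of the heads.
Face-up positions (1-indexed): [3, 4, 6]
XOR 0 with 3: 0 XOR 3 = 3
XOR 3 with 4: 3 XOR 4 = 7
XOR 7 with 6: 7 XOR 6 = 1
Nim-value = 1

1


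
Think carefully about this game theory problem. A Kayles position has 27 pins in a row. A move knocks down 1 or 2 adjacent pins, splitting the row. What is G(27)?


Kayles: a move removes 1 or 2 adjacent pins from a contiguous row.
Removing pins from a row of k leaves two independent rows (a, b) with a + b = k - 1 (one pin) or a + b = k - 2 (two pins); an end removal gives a = 0.
By Sprague-Grundy, G(k) = mex{ G(a) XOR G(b) } over all these splits. G(0) = 0.
G(1): splits (0,0):0^0=0 -> mex({0}) = 1
G(2): splits (0,1):0^1=1 (0,0):0^0=0 -> mex({0, 1}) = 2
G(3): splits (0,2):0^2=2 (1,1):1^1=0 (0,1):0^1=1 -> mex({0, 1, 2}) = 3
G(4): splits (0,3):0^3=3 (1,2):1^2=3 (0,2):0^2=2 (1,1):1^1=0 -> mex({0, 2, 3}) = 1
G(5): splits (0,4):0^1=1 (1,3):1^3=2 (2,2):2^2=0 (0,3):0^3=3 (1,2):1^2=3 -> mex({0, 1, 2, 3}) = 4
G(6) = mex({0, 1, 2, 4}) = 3
G(7) = mex({0, 1, 3, 4, 5}) = 2
G(8) = mex({0, 2, 3, 5, 6}) = 1
G(9) = mex({0, 1, 2, 3, 6, 7}) = 4
G(10) = mex({0, 1, 3, 4, 5, 7}) = 2
G(11) = mex({0, 1, 2, 3, 4, 5}) = 6
G(12) = mex({0, 1, 2, 3, 5, 6, 7}) = 4
G(13) = mex({0, 2, 3, 4, 6, 7}) = 1
G(14) = mex({0, 1, 4, 5, 6, 7}) = 2
G(15) = mex({0, 1, 2, 3, 4, 5, 6}) = 7
G(16) = mex({0, 2, 3, 5, 6, 7}) = 1
G(17) = mex({0, 1, 2, 3, 5, 6, 7}) = 4
G(18) = mex({0, 1, 2, 4, 5, 6}) = 3
G(19) = mex({0, 1, 3, 4, 5, 7}) = 2
G(20) = mex({0, 2, 3, 4, 5, 6, 7}) = 1
G(21) = mex({0, 1, 2, 3, 5, 6, 7}) = 4
G(22) = mex({0, 1, 2, 3, 4, 5, 7}) = 6
G(23) = mex({0, 1, 2, 3, 4, 5, 6}) = 7
G(24) = mex({0, 1, 2, 3, 5, 6, 7}) = 4
G(25) = mex({0, 2, 3, 4, 6, 7}) = 1
G(26) = mex({0, 1, 3, 4, 5, 6, 7}) = 2
G(27) = mex({0, 1, 2, 3, 4, 5, 6, 7}) = 8
Therefore G(27) = 8.

8


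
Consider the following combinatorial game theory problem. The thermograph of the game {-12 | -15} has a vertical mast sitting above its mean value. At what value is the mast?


Game = {-12 | -15}, a switch {a | b} with numbers a > b.
Its thermograph has left wall a - t and right wall b + t, which meet at t = (a - b)/2, where both equal (a + b)/2. So the mast (mean value) is at (a + b)/2.
Mean = (-12 + (-15))/2 = -27/2 = -27/2

-27/2


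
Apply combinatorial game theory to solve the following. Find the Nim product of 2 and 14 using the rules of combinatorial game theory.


Nim multiplication is bilinear over XOR: (u XOR v) * w = (u*w) XOR (v*w).
So we split each operand into its bit components and XOR the pairwise Nim products.
2 = 2 (as XOR of powers of 2).
14 = 2 + 4 + 8 (as XOR of powers of 2).
Using the standard Nim-product table on single bits:
  2*2 = 3,   2*4 = 8,   2*8 = 12,
  4*4 = 6,   4*8 = 11,  8*8 = 13,
and  1*x = x (identity), k*l = l*k (commutative).
Pairwise Nim products:
  2 * 2 = 3
  2 * 4 = 8
  2 * 8 = 12
XOR them: 3 XOR 8 XOR 12 = 7.
Result: 2 * 14 = 7 (in Nim).

7


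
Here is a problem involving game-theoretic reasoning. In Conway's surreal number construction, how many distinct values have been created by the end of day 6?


Day 0: {|} = 0 is born. Count = 1.
Day n: the number of surreal numbers born by day n is 2^(n+1) - 1.
By day 0: 2^1 - 1 = 1
By day 1: 2^2 - 1 = 3
By day 2: 2^3 - 1 = 7
By day 3: 2^4 - 1 = 15
By day 4: 2^5 - 1 = 31
By day 5: 2^6 - 1 = 63
By day 6: 2^7 - 1 = 127
By day 6: 127 surreal numbers.

127


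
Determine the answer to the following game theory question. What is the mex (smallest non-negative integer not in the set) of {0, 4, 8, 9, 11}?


Set = {0, 4, 8, 9, 11}
0 is in the set.
1 is NOT in the set. This is the mex.
mex = 1

1


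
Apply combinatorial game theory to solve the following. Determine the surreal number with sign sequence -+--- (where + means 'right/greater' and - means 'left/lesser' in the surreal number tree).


Sign expansion: -+---
Rule: track bounds (lo, hi), initially (-inf, +inf). On '+', the current value becomes lo and we move to the simplest number in (value, hi): value + 1 if hi = +inf, otherwise the midpoint (value + hi)/2. On '-', the current value becomes hi and we move to value - 1 if lo = -inf, otherwise the midpoint (lo + value)/2.
Start at 0.
Step 1: sign = -, move left. Bounds: (-inf, 0). Value = -1
Step 2: sign = +, move right. Bounds: (-1, 0). Value = -1/2
Step 3: sign = -, move left. Bounds: (-1, -1/2). Value = -3/4
Step 4: sign = -, move left. Bounds: (-1, -3/4). Value = -7/8
Step 5: sign = -, move left. Bounds: (-1, -7/8). Value = -15/16
The surreal number with sign expansion -+--- is -15/16.

-15/16


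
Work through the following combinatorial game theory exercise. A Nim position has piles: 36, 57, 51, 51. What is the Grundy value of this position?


We need the XOR (exclusive or) of all pile sizes.
After XOR-ing pile 1 (size 36): 0 XOR 36 = 36
After XOR-ing pile 2 (size 57): 36 XOR 57 = 29
After XOR-ing pile 3 (size 51): 29 XOR 51 = 46
After XOR-ing pile 4 (size 51): 46 XOR 51 = 29
The Nim-value of this position is 29.

29


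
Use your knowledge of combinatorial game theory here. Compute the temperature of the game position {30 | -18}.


The game is {30 | -18}, a switch {a | b} with numbers a > b.
Cooling {a | b} by t gives {a - t | b + t}, which stops being hot when a - t = b + t, i.e. at t = (a - b)/2. So the temperature of a switch is (a - b)/2.
Temperature = (Left option - Right option) / 2
= (30 - (-18)) / 2
= 48 / 2
= 24

24


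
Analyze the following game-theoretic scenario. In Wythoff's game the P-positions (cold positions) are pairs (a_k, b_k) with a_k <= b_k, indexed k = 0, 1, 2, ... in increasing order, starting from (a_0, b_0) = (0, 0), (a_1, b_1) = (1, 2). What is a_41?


By Wythoff's theorem, a_k = floor(k * phi) and b_k = floor(k * phi^2) = a_k + k, where phi = (1 + sqrt(5))/2 is the golden ratio.
phi = (1 + sqrt(5))/2 = 1.618034
k = 41
k * phi = 41 * 1.618034 = 66.339394
a_41 = floor(k * phi) = 66

66


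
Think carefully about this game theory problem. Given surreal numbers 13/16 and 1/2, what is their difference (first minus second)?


x = 13/16, y = 1/2
Converting to common denominator: 16
x = 13/16, y = 8/16
x - y = 13/16 - 1/2 = 5/16

5/16


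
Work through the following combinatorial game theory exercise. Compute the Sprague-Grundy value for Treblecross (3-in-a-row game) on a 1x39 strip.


Treblecross: place X on empty cells; 3-in-a-row wins.
Playing within two cells of an existing X lets the opponent win at once, so sensible play treats the cells i-2..i+2 around each X as dead. The player left with no safe cell loses, so this is a normal-play take-away game on strips of safe cells.
Placing X at cell i (0-indexed) of a strip of k safe cells leaves independent strips of sizes max(0, i-2) and max(0, k-i-3). Hence G(k) = mex{ G(max(0,i-2)) XOR G(max(0,k-i-3)) : 0 <= i < k }, with G(0) = 0.
G(1): splits (0,0):0^0=0 -> mex({0}) = 1
G(2): splits (0,0):0^0=0 -> mex({0}) = 1
G(3): splits (0,0):0^0=0 -> mex({0}) = 1
G(4): splits (0,1):0^1=1 (0,0):0^0=0 -> mex({0, 1}) = 2
G(5): splits (0,2):0^1=1 (0,1):0^1=1 (0,0):0^0=0 -> mex({0, 1}) = 2
G(6) = mex({1}) = 0
G(7) = mex({0, 1, 2}) = 3
G(8) = mex({0, 1, 2}) = 3
G(9) = mex({0, 2}) = 1
G(10) = mex({0, 2, 3}) = 1
G(11) = mex({0, 3}) = 1
G(12) = mex({1, 3}) = 0
G(13) = mex({0, 1, 2, 3}) = 4
G(14) = mex({0, 1, 2}) = 3
G(15) = mex({0, 1, 2}) = 3
G(16) = mex({0, 1, 2, 4}) = 3
G(17) = mex({0, 1, 3, 4}) = 2
G(18) = mex({0, 1, 3, 4}) = 2
G(19) = mex({0, 1, 3, 5}) = 2
G(20) = mex({0, 1, 2, 3, 5}) = 4
G(21) = mex({0, 1, 2, 3, 5}) = 4
G(22) = mex({1, 2, 6}) = 0
G(23) = mex({0, 1, 2, 3, 4, 6}) = 5
G(24) = mex({0, 1, 2, 3, 4}) = 5
G(25) = mex({0, 1, 3, 4, 7}) = 2
G(26) = mex({0, 1, 3, 4, 5, 7}) = 2
G(27) = mex({0, 1, 3, 5}) = 2
G(28) = mex({0, 1, 2, 5}) = 3
G(29) = mex({0, 1, 2, 4, 5, 6}) = 3
G(30) = mex({1, 2, 4, 6}) = 0
G(31) = mex({0, 1, 2, 3, 4, 6}) = 5
G(32) = mex({1, 2, 3, 4, 7}) = 0
G(33) = mex({0, 3, 7}) = 1
G(34) = mex({0, 2, 3, 5, 7}) = 1
G(35) = mex({0, 2, 3, 5, 6}) = 1
G(36) = mex({0, 1, 2, 5, 6}) = 3
G(37) = mex({0, 1, 2, 4, 5, 6}) = 3
G(38) = mex({0, 1, 2, 4}) = 3
G(39) = mex({0, 1, 2, 3, 4, 7}) = 5
Therefore G(39) = 5.

5


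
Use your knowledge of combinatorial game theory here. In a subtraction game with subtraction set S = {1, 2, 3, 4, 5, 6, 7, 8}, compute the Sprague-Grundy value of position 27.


The subtraction set is S = {1, 2, 3, 4, 5, 6, 7, 8}.
G(k) = mex{ G(k - s) : s in S, s <= k }. We compute iteratively: G(0) = 0.
G(1) = mex({0}) = 1
G(2) = mex({0, 1}) = 2
G(3) = mex({0, 1, 2}) = 3
G(4) = mex({0, 1, 2, 3}) = 4
G(5) = mex({0, 1, 2, 3, 4}) = 5
G(6) = mex({0, 1, 2, 3, 4, 5}) = 6
G(7) = mex({0, 1, 2, 3, 4, 5, 6}) = 7
G(8) = mex({0, 1, 2, 3, 4, 5, 6, 7}) = 8
G(9) = mex({1, 2, 3, 4, 5, 6, 7, 8}) = 0
G(10) = mex({0, 2, 3, 4, 5, 6, 7, 8}) = 1
G(11) = mex({0, 1, 3, 4, 5, 6, 7, 8}) = 2
G(12) = mex({0, 1, 2, 4, 5, 6, 7, 8}) = 3
G(13) = mex({0, 1, 2, 3, 5, 6, 7, 8}) = 4
G(14) = mex({0, 1, 2, 3, 4, 6, 7, 8}) = 5
G(15) = mex({0, 1, 2, 3, 4, 5, 7, 8}) = 6
G(16) = mex({0, 1, 2, 3, 4, 5, 6, 8}) = 7
Observe that G(9)..G(16) = 0, 1, 2, 3, 4, 5, 6, 7 repeats G(0)..G(7) = 0, 1, 2, 3, 4, 5, 6, 7.
For k >= max(S) = 8, G(k) is determined by the previous 8 values G(k-8)..G(k-1); a window of 8 consecutive values has recurred shifted by 9, so by induction G(k + 9) = G(k) for all k >= 0: the sequence is periodic from the start with period 9.
One period: G(0..8) = 0, 1, 2, 3, 4, 5, 6, 7, 8.
27 mod 9 = 0, so G(27) = G(0) = 0.

0


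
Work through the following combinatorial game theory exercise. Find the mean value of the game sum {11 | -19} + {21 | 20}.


G1 = {11 | -19}, G2 = {21 | 20}
Each is a switch {a | b} with numbers a > b; its mean value is (a + b)/2, and mean value is additive over game sums: m(G1 + G2) = m(G1) + m(G2).
Mean of G1 = (11 + (-19))/2 = -8/2 = -4
Mean of G2 = (21 + (20))/2 = 41/2 = 41/2
Mean of G1 + G2 = -4 + 41/2 = 33/2

33/2


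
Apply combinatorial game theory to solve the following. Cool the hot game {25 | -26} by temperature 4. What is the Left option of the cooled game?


Original game: {25 | -26} (a switch {a | b} with a > b).
Cooling by t (for t below the temperature (a - b)/2 = 51/2) taxes each move by t: {a | b} cooled by t is {a - t | b + t}.
Cooling amount: t = 4
Cooled Left option: 25 - 4 = 21
Cooled Right option: -26 + 4 = -22
Cooled game: {21 | -22}
Left option = 21

21


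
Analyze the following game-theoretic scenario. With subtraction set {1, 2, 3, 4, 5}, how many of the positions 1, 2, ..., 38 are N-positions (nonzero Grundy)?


Subtraction set S = {1, 2, 3, 4, 5}, so G(n) = n mod 6.
G(n) = 0 when n is a multiple of 6.
Multiples of 6 in [1, 38]: 6
N-positions (nonzero Grundy) = 38 - 6 = 32

32


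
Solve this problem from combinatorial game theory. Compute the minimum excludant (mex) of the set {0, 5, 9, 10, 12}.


Set = {0, 5, 9, 10, 12}
0 is in the set.
1 is NOT in the set. This is the mex.
mex = 1

1


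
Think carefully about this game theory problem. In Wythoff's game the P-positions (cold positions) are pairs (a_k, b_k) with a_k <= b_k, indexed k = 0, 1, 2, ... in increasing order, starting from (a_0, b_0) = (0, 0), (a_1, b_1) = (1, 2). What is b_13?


By Wythoff's theorem, a_k = floor(k * phi) and b_k = floor(k * phi^2) = a_k + k, where phi = (1 + sqrt(5))/2 is the golden ratio.
phi = (1 + sqrt(5))/2 = 1.618034
phi^2 = phi + 1 = 2.618034
k = 13
k * phi^2 = 13 * 2.618034 = 34.034442
b_13 = floor(k * phi^2) = 34 (check: a_13 + k = 21 + 13 = 34)

34


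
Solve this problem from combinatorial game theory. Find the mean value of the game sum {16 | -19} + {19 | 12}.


G1 = {16 | -19}, G2 = {19 | 12}
Each is a switch {a | b} with numbers a > b; its mean value is (a + b)/2, and mean value is additive over game sums: m(G1 + G2) = m(G1) + m(G2).
Mean of G1 = (16 + (-19))/2 = -3/2 = -3/2
Mean of G2 = (19 + (12))/2 = 31/2 = 31/2
Mean of G1 + G2 = -3/2 + 31/2 = 14

14


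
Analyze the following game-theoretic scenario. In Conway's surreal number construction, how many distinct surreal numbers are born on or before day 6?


Day 0: {|} = 0 is born. Count = 1.
Day n: the number of surreal numbers born by day n is 2^(n+1) - 1.
By day 0: 2^1 - 1 = 1
By day 1: 2^2 - 1 = 3
By day 2: 2^3 - 1 = 7
By day 3: 2^4 - 1 = 15
By day 4: 2^5 - 1 = 31
By day 5: 2^6 - 1 = 63
By day 6: 2^7 - 1 = 127
By day 6: 127 surreal numbers.

127


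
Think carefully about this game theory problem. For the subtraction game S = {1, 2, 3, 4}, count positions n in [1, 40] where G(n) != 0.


Subtraction set S = {1, 2, 3, 4}, so G(n) = n mod 5.
G(n) = 0 when n is a multiple of 5.
Multiples of 5 in [1, 40]: 8
N-positions (nonzero Grundy) = 40 - 8 = 32

32


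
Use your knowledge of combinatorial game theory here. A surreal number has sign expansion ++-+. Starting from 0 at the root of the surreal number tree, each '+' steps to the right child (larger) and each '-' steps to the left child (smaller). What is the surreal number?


Sign expansion: ++-+
Rule: track bounds (lo, hi), initially (-inf, +inf). On '+', the current value becomes lo and we move to the simplest number in (value, hi): value + 1 if hi = +inf, otherwise the midpoint (value + hi)/2. On '-', the current value becomes hi and we move to value - 1 if lo = -inf, otherwise the midpoint (lo + value)/2.
Start at 0.
Step 1: sign = +, move right. Bounds: (0, +inf). Value = 1
Step 2: sign = +, move right. Bounds: (1, +inf). Value = 2
Step 3: sign = -, move left. Bounds: (1, 2). Value = 3/2
Step 4: sign = +, move right. Bounds: (3/2, 2). Value = 7/4
The surreal number with sign expansion ++-+ is 7/4.

7/4


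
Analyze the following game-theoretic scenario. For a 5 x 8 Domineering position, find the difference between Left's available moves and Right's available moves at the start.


Board is 5 x 8 (rows x cols).
Left (vertical) placements: (rows-1) * cols = 4 * 8 = 32
Right (horizontal) placements: rows * (cols-1) = 5 * 7 = 35
Advantage = Left - Right = 32 - 35 = -3

-3


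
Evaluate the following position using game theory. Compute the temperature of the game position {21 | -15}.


The game is {21 | -15}, a switch {a | b} with numbers a > b.
Cooling {a | b} by t gives {a - t | b + t}, which stops being hot when a - t = b + t, i.e. at t = (a - b)/2. So the temperature of a switch is (a - b)/2.
Temperature = (Left option - Right option) / 2
= (21 - (-15)) / 2
= 36 / 2
= 18

18


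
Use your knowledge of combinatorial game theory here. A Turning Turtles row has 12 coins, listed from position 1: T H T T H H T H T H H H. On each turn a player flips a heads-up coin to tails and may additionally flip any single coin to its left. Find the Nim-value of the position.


Coins: T H T T H H T H T H H H
Key fact: a single head at position k behaves exactly like a Nim heap of size k (turning it to T and optionally flipping a coin at j < k corresponds to moving the heap from k to j, or to 0), and heads combine as a disjunctive sum (two heads at the same place would cancel, matching j XOR j = 0). So the Nim-value is the XOR of the 1-indexed positions of the heads.
Face-up positions (1-indexed): [2, 5, 6, 8, 10, 11, 12]
XOR 0 with 2: 0 XOR 2 = 2
XOR 2 with 5: 2 XOR 5 = 7
XOR 7 with 6: 7 XOR 6 = 1
XOR 1 with 8: 1 XOR 8 = 9
XOR 9 with 10: 9 XOR 10 = 3
XOR 3 with 11: 3 XOR 11 = 8
XOR 8 with 12: 8 XOR 12 = 4
Nim-value = 4

4


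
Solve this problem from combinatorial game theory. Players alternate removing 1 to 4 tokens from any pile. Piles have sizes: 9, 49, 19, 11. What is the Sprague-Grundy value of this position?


Subtraction set: {1, 2, 3, 4}
For this subtraction set, G(n) = n mod 5 (period = max + 1 = 5).
Pile 1 (size 9): G(9) = 9 mod 5 = 4
Pile 2 (size 49): G(49) = 49 mod 5 = 4
Pile 3 (size 19): G(19) = 19 mod 5 = 4
Pile 4 (size 11): G(11) = 11 mod 5 = 1
Total Grundy value = XOR of all: 4 XOR 4 XOR 4 XOR 1 = 5

5


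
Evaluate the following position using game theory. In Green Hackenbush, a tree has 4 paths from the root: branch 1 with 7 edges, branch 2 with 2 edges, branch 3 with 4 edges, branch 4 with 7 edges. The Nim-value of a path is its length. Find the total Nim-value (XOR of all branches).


The tree has 4 branches from the ground vertex.
In Green Hackenbush, the Nim-value of a simple path of length k is k.
Branch 1: length 7, Nim-value = 7
Branch 2: length 2, Nim-value = 2
Branch 3: length 4, Nim-value = 4
Branch 4: length 7, Nim-value = 7
Total Nim-value = XOR of all branch values:
0 XOR 7 = 7
7 XOR 2 = 5
5 XOR 4 = 1
1 XOR 7 = 6
Nim-value of the tree = 6

6


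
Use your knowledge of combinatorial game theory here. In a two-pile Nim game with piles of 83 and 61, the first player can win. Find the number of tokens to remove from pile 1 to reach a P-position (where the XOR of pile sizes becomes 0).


Piles: 83 and 61
Current XOR: 83 XOR 61 = 110 (non-zero, so this is an N-position).
To make the XOR zero, we need to find a move that balances the piles.
For pile 1 (size 83): target = 83 XOR 110 = 61
We reduce pile 1 from 83 to 61.
Tokens removed: 83 - 61 = 22
Verification: 61 XOR 61 = 0

22


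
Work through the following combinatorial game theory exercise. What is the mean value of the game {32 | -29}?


Game = {32 | -29}, a switch {a | b} with numbers a > b.
Its thermograph has left wall a - t and right wall b + t, which meet at t = (a - b)/2, where both equal (a + b)/2. So the mast (mean value) is at (a + b)/2.
Mean = (32 + (-29))/2 = 3/2 = 3/2

3/2


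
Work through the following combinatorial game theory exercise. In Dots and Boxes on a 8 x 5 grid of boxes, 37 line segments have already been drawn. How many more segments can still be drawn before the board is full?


Grid: 8 x 5 boxes, i.e. 9 rows and 6 columns of dots.
Horizontal edges: (rows + 1) * cols = 9 * 5 = 45
Vertical edges: rows * (cols + 1) = 8 * 6 = 48
Total edges: 45 + 48 = 93
Edges drawn: 37
Remaining: 93 - 37 = 56

56


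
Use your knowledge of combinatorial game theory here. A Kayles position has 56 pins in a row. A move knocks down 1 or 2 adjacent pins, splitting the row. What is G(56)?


Kayles: a move removes 1 or 2 adjacent pins from a contiguous row.
Removing pins from a row of k leaves two independent rows (a, b) with a + b = k - 1 (one pin) or a + b = k - 2 (two pins); an end removal gives a = 0.
By Sprague-Grundy, G(k) = mex{ G(a) XOR G(b) } over all these splits. G(0) = 0.
G(1): splits (0,0):0^0=0 -> mex({0}) = 1
G(2): splits (0,1):0^1=1 (0,0):0^0=0 -> mex({0, 1}) = 2
G(3): splits (0,2):0^2=2 (1,1):1^1=0 (0,1):0^1=1 -> mex({0, 1, 2}) = 3
G(4): splits (0,3):0^3=3 (1,2):1^2=3 (0,2):0^2=2 (1,1):1^1=0 -> mex({0, 2, 3}) = 1
G(5): splits (0,4):0^1=1 (1,3):1^3=2 (2,2):2^2=0 (0,3):0^3=3 (1,2):1^2=3 -> mex({0, 1, 2, 3}) = 4
G(6) = mex({0, 1, 2, 4}) = 3
G(7) = mex({0, 1, 3, 4, 5}) = 2
G(8) = mex({0, 2, 3, 5, 6}) = 1
G(9) = mex({0, 1, 2, 3, 6, 7}) = 4
G(10) = mex({0, 1, 3, 4, 5, 7}) = 2
G(11) = mex({0, 1, 2, 3, 4, 5}) = 6
G(12) = mex({0, 1, 2, 3, 5, 6, 7}) = 4
G(13) = mex({0, 2, 3, 4, 6, 7}) = 1
G(14) = mex({0, 1, 4, 5, 6, 7}) = 2
G(15) = mex({0, 1, 2, 3, 4, 5, 6}) = 7
G(16) = mex({0, 2, 3, 5, 6, 7}) = 1
G(17) = mex({0, 1, 2, 3, 5, 6, 7}) = 4
G(18) = mex({0, 1, 2, 4, 5, 6}) = 3
G(19) = mex({0, 1, 3, 4, 5, 7}) = 2
G(20) = mex({0, 2, 3, 4, 5, 6, 7}) = 1
G(21) = mex({0, 1, 2, 3, 5, 6, 7}) = 4
G(22) = mex({0, 1, 2, 3, 4, 5, 7}) = 6
G(23) = mex({0, 1, 2, 3, 4, 5, 6}) = 7
G(24) = mex({0, 1, 2, 3, 5, 6, 7}) = 4
G(25) = mex({0, 2, 3, 4, 6, 7}) = 1
G(26) = mex({0, 1, 3, 4, 5, 6, 7}) = 2
G(27) = mex({0, 1, 2, 3, 4, 5, 6, 7}) = 8
G(28) = mex({0, 1, 2, 3, 4, 6, 7, 8}) = 5
G(29) = mex({0, 1, 2, 3, 5, 6, 7, 8, 9}) = 4
G(30) = mex({0, 1, 2, 3, 4, 5, 6, 9, 10}) = 7
G(31) = mex({0, 1, 3, 4, 5, 7, 10, 11}) = 2
G(32) = mex({0, 2, 3, 4, 5, 6, 7, 9, 11}) = 1
G(33) = mex({0, 1, 2, 3, 4, 5, 6, 7, 9, 12}) = 8
G(34) = mex({0, 1, 2, 3, 4, 5, 7, 8, 11, 12}) = 6
G(35) = mex({0, 1, 2, 3, 4, 5, 6, 8, 9, 10, 11}) = 7
G(36) = mex({0, 1, 2, 3, 5, 6, 7, 9, 10}) = 4
G(37) = mex({0, 2, 3, 4, 6, 7, 9, 10, 11, 12}) = 1
G(38) = mex({0, 1, 3, 4, 5, 6, 7, 9, 10, 11, 12}) = 2
G(39) = mex({0, 1, 2, 4, 5, 6, 7, 9, 10, 12, 14}) = 3
G(40) = mex({0, 2, 3, 4, 6, 7, 11, 12, 14}) = 1
G(41) = mex({0, 1, 2, 3, 5, 6, 7, 9, 10, 11, 12}) = 4
G(42) = mex({0, 1, 2, 3, 4, 5, 6, 9, 10}) = 7
G(43) = mex({0, 1, 3, 4, 5, 7, 9, 10, 12, 15}) = 2
G(44) = mex({0, 2, 3, 4, 5, 6, 7, 9, 10, 12, 15}) = 1
G(45) = mex({0, 1, 2, 3, 4, 5, 6, 7, 9, 10, 12, 14}) = 8
G(46) = mex({0, 1, 3, 4, 5, 7, 8, 11, 12, 14}) = 2
G(47) = mex({0, 1, 2, 3, 4, 5, 6, 8, 9, 10, 11, 12}) = 7
G(48) = mex({0, 1, 2, 3, 5, 6, 7, 9, 10}) = 4
G(49) = mex({0, 2, 3, 4, 6, 7, 9, 10, 11, 12, 15}) = 1
G(50) = mex({0, 1, 4, 5, 6, 7, 9, 11, 12, 14, 15}) = 2
G(51) = mex({0, 1, 2, 3, 4, 5, 6, 7, 9, 12, 14, 15}) = 8
G(52) = mex({0, 2, 3, 4, 5, 6, 7, 8, 11, 12, 15}) = 1
G(53) = mex({0, 1, 2, 3, 5, 6, 7, 8, 9, 10, 11, 12}) = 4
G(54) = mex({0, 1, 2, 3, 4, 5, 6, 9, 10}) = 7
G(55) = mex({0, 1, 3, 4, 5, 7, 9, 10, 11, 12}) = 2
G(56) = mex({0, 2, 3, 4, 5, 6, 7, 9, 10, 11, 12, 13, 14}) = 1
Therefore G(56) = 1.

1


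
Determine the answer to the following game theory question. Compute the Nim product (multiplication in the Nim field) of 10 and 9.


Nim multiplication is bilinear over XOR: (u XOR v) * w = (u*w) XOR (v*w).
So we split each operand into its bit components and XOR the pairwise Nim products.
10 = 2 + 8 (as XOR of powers of 2).
9 = 1 + 8 (as XOR of powers of 2).
Using the standard Nim-product table on single bits:
  2*2 = 3,   2*4 = 8,   2*8 = 12,
  4*4 = 6,   4*8 = 11,  8*8 = 13,
and  1*x = x (identity), k*l = l*k (commutative).
Pairwise Nim products:
  2 * 1 = 2
  2 * 8 = 12
  8 * 1 = 8
  8 * 8 = 13
XOR them: 2 XOR 12 XOR 8 XOR 13 = 11.
Result: 10 * 9 = 11 (in Nim).

11


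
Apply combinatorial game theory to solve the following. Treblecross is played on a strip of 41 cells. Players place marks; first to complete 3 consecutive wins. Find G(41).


Treblecross: place X on empty cells; 3-in-a-row wins.
Playing within two cells of an existing X lets the opponent win at once, so sensible play treats the cells i-2..i+2 around each X as dead. The player left with no safe cell loses, so this is a normal-play take-away game on strips of safe cells.
Placing X at cell i (0-indexed) of a strip of k safe cells leaves independent strips of sizes max(0, i-2) and max(0, k-i-3). Hence G(k) = mex{ G(max(0,i-2)) XOR G(max(0,k-i-3)) : 0 <= i < k }, with G(0) = 0.
G(1): splits (0,0):0^0=0 -> mex({0}) = 1
G(2): splits (0,0):0^0=0 -> mex({0}) = 1
G(3): splits (0,0):0^0=0 -> mex({0}) = 1
G(4): splits (0,1):0^1=1 (0,0):0^0=0 -> mex({0, 1}) = 2
G(5): splits (0,2):0^1=1 (0,1):0^1=1 (0,0):0^0=0 -> mex({0, 1}) = 2
G(6) = mex({1}) = 0
G(7) = mex({0, 1, 2}) = 3
G(8) = mex({0, 1, 2}) = 3
G(9) = mex({0, 2}) = 1
G(10) = mex({0, 2, 3}) = 1
G(11) = mex({0, 3}) = 1
G(12) = mex({1, 3}) = 0
G(13) = mex({0, 1, 2, 3}) = 4
G(14) = mex({0, 1, 2}) = 3
G(15) = mex({0, 1, 2}) = 3
G(16) = mex({0, 1, 2, 4}) = 3
G(17) = mex({0, 1, 3, 4}) = 2
G(18) = mex({0, 1, 3, 4}) = 2
G(19) = mex({0, 1, 3, 5}) = 2
G(20) = mex({0, 1, 2, 3, 5}) = 4
G(21) = mex({0, 1, 2, 3, 5}) = 4
G(22) = mex({1, 2, 6}) = 0
G(23) = mex({0, 1, 2, 3, 4, 6}) = 5
G(24) = mex({0, 1, 2, 3, 4}) = 5
G(25) = mex({0, 1, 3, 4, 7}) = 2
G(26) = mex({0, 1, 3, 4, 5, 7}) = 2
G(27) = mex({0, 1, 3, 5}) = 2
G(28) = mex({0, 1, 2, 5}) = 3
G(29) = mex({0, 1, 2, 4, 5, 6}) = 3
G(30) = mex({1, 2, 4, 6}) = 0
G(31) = mex({0, 1, 2, 3, 4, 6}) = 5
G(32) = mex({1, 2, 3, 4, 7}) = 0
G(33) = mex({0, 3, 7}) = 1
G(34) = mex({0, 2, 3, 5, 7}) = 1
G(35) = mex({0, 2, 3, 5, 6}) = 1
G(36) = mex({0, 1, 2, 5, 6}) = 3
G(37) = mex({0, 1, 2, 4, 5, 6}) = 3
G(38) = mex({0, 1, 2, 4}) = 3
G(39) = mex({0, 1, 2, 3, 4, 7}) = 5
G(40) = mex({0, 1, 2, 3, 4, 5, 7}) = 6
G(41) = mex({0, 1, 2, 3, 5, 7}) = 4
Therefore G(41) = 4.

4
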